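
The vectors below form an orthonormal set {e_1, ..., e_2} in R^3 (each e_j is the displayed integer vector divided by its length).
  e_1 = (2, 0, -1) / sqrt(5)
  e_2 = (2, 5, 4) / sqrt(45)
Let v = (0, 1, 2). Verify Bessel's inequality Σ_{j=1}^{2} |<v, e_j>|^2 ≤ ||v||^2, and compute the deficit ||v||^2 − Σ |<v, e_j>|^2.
Σ |<v, e_j>|^2 = 41/9; ||v||^2 = 5; deficit = 4/9

Write each e_j = u_j / sqrt(<u_j, u_j>) where u_j is the displayed integer vector. Then <v, e_j> = <v, u_j> / sqrt(<u_j, u_j>), so |<v, e_j>|^2 = <v, u_j>^2 / <u_j, u_j>.
Coefficients: <v, e_1> = -2/sqrt(5), <v, e_2> = 13/sqrt(45).
Square and sum: Σ |<v, e_j>|^2 = 41/9.
Compute ||v||^2 = v·v = 5.
Deficit = 5 − 41/9 = 4/9 ≥ 0, confirming Bessel's inequality. (The deficit equals ||v − Σ <v,e_j> e_j||^2, the squared distance from v to span{e_j}.)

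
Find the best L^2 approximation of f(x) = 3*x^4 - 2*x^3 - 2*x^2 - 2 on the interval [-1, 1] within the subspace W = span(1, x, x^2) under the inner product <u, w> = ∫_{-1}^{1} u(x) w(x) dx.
g(x) = 4*x^2/7 - 6*x/5 - 79/35

The best approximation g ∈ W is the orthogonal projection of f onto W. Writing g = a_0 + a_1 x + a_2 x^2, the coefficients solve the normal equations G · a = b where
  G_{ij} = <φ_i, φ_j> and b_i = <f, φ_i>, with φ_0 = 1, φ_1 = x, φ_2 = x^2.
G =
  [2, 0, 2/3]
  [0, 2/3, 0]
  [2/3, 0, 2/5],
b = (-62/15, -4/5, -134/105).
Solving gives a_0 = -79/35, a_1 = -6/5, a_2 = 4/7, so
  g(x) = 4*x^2/7 - 6*x/5 - 79/35.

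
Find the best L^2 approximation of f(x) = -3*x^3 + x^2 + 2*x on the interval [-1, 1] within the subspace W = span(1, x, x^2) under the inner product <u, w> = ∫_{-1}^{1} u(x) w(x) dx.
g(x) = x^2 + x/5

The best approximation g ∈ W is the orthogonal projection of f onto W. Writing g = a_0 + a_1 x + a_2 x^2, the coefficients solve the normal equations G · a = b where
  G_{ij} = <φ_i, φ_j> and b_i = <f, φ_i>, with φ_0 = 1, φ_1 = x, φ_2 = x^2.
G =
  [2, 0, 2/3]
  [0, 2/3, 0]
  [2/3, 0, 2/5],
b = (2/3, 2/15, 2/5).
Solving gives a_0 = 0, a_1 = 1/5, a_2 = 1, so
  g(x) = x^2 + x/5.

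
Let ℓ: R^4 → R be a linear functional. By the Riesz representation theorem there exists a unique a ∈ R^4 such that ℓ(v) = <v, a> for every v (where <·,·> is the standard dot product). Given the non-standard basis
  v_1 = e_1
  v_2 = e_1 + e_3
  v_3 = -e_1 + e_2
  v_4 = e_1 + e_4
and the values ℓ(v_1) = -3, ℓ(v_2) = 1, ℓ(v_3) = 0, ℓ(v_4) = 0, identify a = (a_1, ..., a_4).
a = (-3, -3, 4, 3)

Write a = (a_1, ..., a_4) in the standard basis. For each basis vector v_i, ℓ(v_i) = <v_i, a> is a linear equation in the a_j's. Collect the n equations into a matrix system V a = ℓ, where row i of V is v_i (expressed in the standard basis). Since V is invertible (lower-triangular with 1s on the diagonal, up to permutation), solve by back-substitution:
  V =
[[1, 0, 0, 0],
 [1, 0, 1, 0],
 [-1, 1, 0, 0],
 [1, 0, 0, 1]]
  V a = (-3, 1, 0, 0)
Solving gives a = (-3, -3, 4, 3).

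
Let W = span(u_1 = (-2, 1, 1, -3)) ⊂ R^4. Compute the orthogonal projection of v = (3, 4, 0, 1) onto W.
proj_W(v) = (2/3, -1/3, -1/3, 1)

Set up U = [u_1 | ... | u_1] ∈ R^(4×1). The projector onto W = col(U) is P = U (U^T U)^(-1) U^T.
Compute U^T U =
  [15],
and U^T v = (-5).
Solve U^T U · c = U^T v for the coefficients: c = (-1/3). The projection is proj_W(v) = U c.
Check: (v - proj_W(v)) · u_1 = 0  (should be 0).
Result: proj_W(v) = (2/3, -1/3, -1/3, 1).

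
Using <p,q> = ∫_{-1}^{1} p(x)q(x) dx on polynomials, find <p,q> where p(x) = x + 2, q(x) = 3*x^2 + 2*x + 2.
<p,q> = 40/3

Expand the product: p(x)·q(x) = 3*x^3 + 8*x^2 + 6*x + 4.
∫_{-1}^{1} of each monomial x^k gives [2/(k+1) if k even, 0 if k odd]. Integrating term-by-term (or equivalently evaluating the antiderivative F(x) = 3*x^4/4 + 8*x^3/3 + 3*x^2 + 4*x at the endpoints):
  F(1) − F(−1) = 125/12 − (-35/12) = 40/3.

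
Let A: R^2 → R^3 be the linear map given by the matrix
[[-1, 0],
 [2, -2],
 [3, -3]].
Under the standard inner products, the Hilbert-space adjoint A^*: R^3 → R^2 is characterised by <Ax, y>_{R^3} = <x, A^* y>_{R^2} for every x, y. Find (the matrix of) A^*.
A^* = A^T =
[[-1, 2, 3],
 [0, -2, -3]]

For real matrices with standard dot products, the defining identity <Ax, y> = <x, A^* y> gives (Ax)^T y = x^T (A^*) y, i.e. x^T A^T y = x^T (A^*) y. Since this holds for all x, y, we must have A^* = A^T. Therefore
A^* =
[[-1, 2, 3],
 [0, -2, -3]].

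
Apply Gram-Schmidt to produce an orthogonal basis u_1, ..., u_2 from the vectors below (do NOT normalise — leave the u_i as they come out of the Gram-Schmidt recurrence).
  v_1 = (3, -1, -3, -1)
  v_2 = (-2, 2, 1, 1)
Orthogonal basis:
  u_1 = (3, -1, -3, -1)
  u_2 = (-1/5, 7/5, -4/5, 2/5)

Apply the Gram-Schmidt recurrence
  u_1 = v_1
  u_i = v_i − Σ_{j<i} ((v_i · u_j) / (u_j · u_j)) · u_j.

Step by step this gives:
  u_1 = (3, -1, -3, -1)
  u_2 = (-1/5, 7/5, -4/5, 2/5)

Orthogonality check:
  u_2 · u_1 = 0 (should be 0)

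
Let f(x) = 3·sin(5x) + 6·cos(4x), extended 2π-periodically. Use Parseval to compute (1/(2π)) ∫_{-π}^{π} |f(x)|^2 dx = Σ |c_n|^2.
Σ |c_n|^2 = 45/2

Expand |f|^2 and use orthogonality of {sin(nx), cos(mx)} on [-π, π]:
  ∫_{-π}^{π} sin(nx)^2 dx = π, ∫ cos(mx)^2 dx = π, and cross terms integrate to 0.
So ∫_{-π}^{π} f(x)^2 dx = 3^2 · π + 6^2 · π = (9 + 36)π.
Divide by 2π: (9 + 36)/2 = 45/2.
By Parseval, this equals Σ |c_n|^2.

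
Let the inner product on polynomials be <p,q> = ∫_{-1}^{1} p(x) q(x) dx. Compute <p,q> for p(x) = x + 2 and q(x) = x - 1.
<p,q> = -10/3

Expand the product: p(x)·q(x) = x^2 + x - 2.
∫_{-1}^{1} of each monomial x^k gives [2/(k+1) if k even, 0 if k odd]. Integrating term-by-term (or equivalently evaluating the antiderivative F(x) = x^3/3 + x^2/2 - 2*x at the endpoints):
  F(1) − F(−1) = -7/6 − (13/6) = -10/3.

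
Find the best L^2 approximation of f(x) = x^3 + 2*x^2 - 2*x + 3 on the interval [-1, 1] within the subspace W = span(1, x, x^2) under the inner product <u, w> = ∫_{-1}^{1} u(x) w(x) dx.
g(x) = 2*x^2 - 7*x/5 + 3

The best approximation g ∈ W is the orthogonal projection of f onto W. Writing g = a_0 + a_1 x + a_2 x^2, the coefficients solve the normal equations G · a = b where
  G_{ij} = <φ_i, φ_j> and b_i = <f, φ_i>, with φ_0 = 1, φ_1 = x, φ_2 = x^2.
G =
  [2, 0, 2/3]
  [0, 2/3, 0]
  [2/3, 0, 2/5],
b = (22/3, -14/15, 14/5).
Solving gives a_0 = 3, a_1 = -7/5, a_2 = 2, so
  g(x) = 2*x^2 - 7*x/5 + 3.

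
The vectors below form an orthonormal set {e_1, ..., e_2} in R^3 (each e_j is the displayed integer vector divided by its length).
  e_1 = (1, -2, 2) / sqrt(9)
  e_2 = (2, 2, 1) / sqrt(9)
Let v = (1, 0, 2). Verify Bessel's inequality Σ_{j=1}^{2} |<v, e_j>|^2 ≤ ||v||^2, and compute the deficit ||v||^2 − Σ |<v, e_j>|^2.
Σ |<v, e_j>|^2 = 41/9; ||v||^2 = 5; deficit = 4/9

Write each e_j = u_j / sqrt(<u_j, u_j>) where u_j is the displayed integer vector. Then <v, e_j> = <v, u_j> / sqrt(<u_j, u_j>), so |<v, e_j>|^2 = <v, u_j>^2 / <u_j, u_j>.
Coefficients: <v, e_1> = 5/sqrt(9), <v, e_2> = 4/sqrt(9).
Square and sum: Σ |<v, e_j>|^2 = 41/9.
Compute ||v||^2 = v·v = 5.
Deficit = 5 − 41/9 = 4/9 ≥ 0, confirming Bessel's inequality. (The deficit equals ||v − Σ <v,e_j> e_j||^2, the squared distance from v to span{e_j}.)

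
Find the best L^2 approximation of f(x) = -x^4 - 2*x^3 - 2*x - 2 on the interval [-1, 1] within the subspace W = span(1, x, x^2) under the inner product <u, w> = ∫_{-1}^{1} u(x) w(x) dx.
g(x) = -6*x^2/7 - 16*x/5 - 67/35

The best approximation g ∈ W is the orthogonal projection of f onto W. Writing g = a_0 + a_1 x + a_2 x^2, the coefficients solve the normal equations G · a = b where
  G_{ij} = <φ_i, φ_j> and b_i = <f, φ_i>, with φ_0 = 1, φ_1 = x, φ_2 = x^2.
G =
  [2, 0, 2/3]
  [0, 2/3, 0]
  [2/3, 0, 2/5],
b = (-22/5, -32/15, -34/21).
Solving gives a_0 = -67/35, a_1 = -16/5, a_2 = -6/7, so
  g(x) = -6*x^2/7 - 16*x/5 - 67/35.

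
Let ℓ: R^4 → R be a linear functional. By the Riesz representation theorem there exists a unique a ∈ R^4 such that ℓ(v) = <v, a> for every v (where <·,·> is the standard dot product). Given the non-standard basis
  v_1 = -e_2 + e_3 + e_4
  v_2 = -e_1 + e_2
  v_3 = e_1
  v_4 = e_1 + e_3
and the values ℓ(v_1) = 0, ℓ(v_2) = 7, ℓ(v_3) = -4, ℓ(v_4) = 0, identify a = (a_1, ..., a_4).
a = (-4, 3, 4, -1)

Write a = (a_1, ..., a_4) in the standard basis. For each basis vector v_i, ℓ(v_i) = <v_i, a> is a linear equation in the a_j's. Collect the n equations into a matrix system V a = ℓ, where row i of V is v_i (expressed in the standard basis). Since V is invertible (lower-triangular with 1s on the diagonal, up to permutation), solve by back-substitution:
  V =
[[0, -1, 1, 1],
 [-1, 1, 0, 0],
 [1, 0, 0, 0],
 [1, 0, 1, 0]]
  V a = (0, 7, -4, 0)
Solving gives a = (-4, 3, 4, -1).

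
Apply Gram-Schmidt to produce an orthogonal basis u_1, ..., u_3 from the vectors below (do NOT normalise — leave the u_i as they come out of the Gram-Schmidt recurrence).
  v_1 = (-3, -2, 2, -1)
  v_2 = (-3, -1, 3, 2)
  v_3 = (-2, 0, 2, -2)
Orthogonal basis:
  u_1 = (-3, -2, 2, -1)
  u_2 = (-1/2, 2/3, 4/3, 17/6)
  u_3 = (-2/21, 92/63, 58/63, -50/63)

Apply the Gram-Schmidt recurrence
  u_1 = v_1
  u_i = v_i − Σ_{j<i} ((v_i · u_j) / (u_j · u_j)) · u_j.

Step by step this gives:
  u_1 = (-3, -2, 2, -1)
  u_2 = (-1/2, 2/3, 4/3, 17/6)
  u_3 = (-2/21, 92/63, 58/63, -50/63)

Orthogonality check:
  u_2 · u_1 = 0 (should be 0)
  u_3 · u_1 = 0 (should be 0)
  u_3 · u_2 = 0 (should be 0)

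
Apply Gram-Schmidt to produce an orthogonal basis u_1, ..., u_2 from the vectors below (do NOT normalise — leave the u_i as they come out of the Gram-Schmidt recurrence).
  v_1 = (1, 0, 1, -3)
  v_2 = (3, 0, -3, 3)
Orthogonal basis:
  u_1 = (1, 0, 1, -3)
  u_2 = (42/11, 0, -24/11, 6/11)

Apply the Gram-Schmidt recurrence
  u_1 = v_1
  u_i = v_i − Σ_{j<i} ((v_i · u_j) / (u_j · u_j)) · u_j.

Step by step this gives:
  u_1 = (1, 0, 1, -3)
  u_2 = (42/11, 0, -24/11, 6/11)

Orthogonality check:
  u_2 · u_1 = 0 (should be 0)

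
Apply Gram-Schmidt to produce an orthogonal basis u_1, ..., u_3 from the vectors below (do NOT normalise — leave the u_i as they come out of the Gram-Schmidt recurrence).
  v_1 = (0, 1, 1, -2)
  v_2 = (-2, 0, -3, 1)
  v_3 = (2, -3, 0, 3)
Orthogonal basis:
  u_1 = (0, 1, 1, -2)
  u_2 = (-2, 5/6, -13/6, -2/3)
  u_3 = (16/59, -46/59, -22/59, -34/59)

Apply the Gram-Schmidt recurrence
  u_1 = v_1
  u_i = v_i − Σ_{j<i} ((v_i · u_j) / (u_j · u_j)) · u_j.

Step by step this gives:
  u_1 = (0, 1, 1, -2)
  u_2 = (-2, 5/6, -13/6, -2/3)
  u_3 = (16/59, -46/59, -22/59, -34/59)

Orthogonality check:
  u_2 · u_1 = 0 (should be 0)
  u_3 · u_1 = 0 (should be 0)
  u_3 · u_2 = 0 (should be 0)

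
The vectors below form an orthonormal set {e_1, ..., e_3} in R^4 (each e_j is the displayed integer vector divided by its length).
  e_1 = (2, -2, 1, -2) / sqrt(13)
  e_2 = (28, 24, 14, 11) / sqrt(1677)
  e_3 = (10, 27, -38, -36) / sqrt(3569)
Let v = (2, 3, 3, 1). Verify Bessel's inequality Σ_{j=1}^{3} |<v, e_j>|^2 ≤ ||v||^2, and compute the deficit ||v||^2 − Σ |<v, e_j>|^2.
Σ |<v, e_j>|^2 = 5051/249; ||v||^2 = 23; deficit = 676/249

Write each e_j = u_j / sqrt(<u_j, u_j>) where u_j is the displayed integer vector. Then <v, e_j> = <v, u_j> / sqrt(<u_j, u_j>), so |<v, e_j>|^2 = <v, u_j>^2 / <u_j, u_j>.
Coefficients: <v, e_1> = -1/sqrt(13), <v, e_2> = 181/sqrt(1677), <v, e_3> = -49/sqrt(3569).
Square and sum: Σ |<v, e_j>|^2 = 5051/249.
Compute ||v||^2 = v·v = 23.
Deficit = 23 − 5051/249 = 676/249 ≥ 0, confirming Bessel's inequality. (The deficit equals ||v − Σ <v,e_j> e_j||^2, the squared distance from v to span{e_j}.)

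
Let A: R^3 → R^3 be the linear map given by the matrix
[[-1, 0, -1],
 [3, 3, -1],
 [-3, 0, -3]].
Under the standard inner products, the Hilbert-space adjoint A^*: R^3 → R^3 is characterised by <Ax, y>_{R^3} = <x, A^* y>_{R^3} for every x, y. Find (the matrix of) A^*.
A^* = A^T =
[[-1, 3, -3],
 [0, 3, 0],
 [-1, -1, -3]]

For real matrices with standard dot products, the defining identity <Ax, y> = <x, A^* y> gives (Ax)^T y = x^T (A^*) y, i.e. x^T A^T y = x^T (A^*) y. Since this holds for all x, y, we must have A^* = A^T. Therefore
A^* =
[[-1, 3, -3],
 [0, 3, 0],
 [-1, -1, -3]].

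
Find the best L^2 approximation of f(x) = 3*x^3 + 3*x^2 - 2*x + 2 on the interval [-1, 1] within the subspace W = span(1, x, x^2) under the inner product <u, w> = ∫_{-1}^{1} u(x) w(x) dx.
g(x) = 3*x^2 - x/5 + 2

The best approximation g ∈ W is the orthogonal projection of f onto W. Writing g = a_0 + a_1 x + a_2 x^2, the coefficients solve the normal equations G · a = b where
  G_{ij} = <φ_i, φ_j> and b_i = <f, φ_i>, with φ_0 = 1, φ_1 = x, φ_2 = x^2.
G =
  [2, 0, 2/3]
  [0, 2/3, 0]
  [2/3, 0, 2/5],
b = (6, -2/15, 38/15).
Solving gives a_0 = 2, a_1 = -1/5, a_2 = 3, so
  g(x) = 3*x^2 - x/5 + 2.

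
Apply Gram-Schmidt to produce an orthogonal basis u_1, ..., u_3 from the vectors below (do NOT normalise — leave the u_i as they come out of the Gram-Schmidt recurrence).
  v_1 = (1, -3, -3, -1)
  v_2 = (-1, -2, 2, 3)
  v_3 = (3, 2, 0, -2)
Orthogonal basis:
  u_1 = (1, -3, -3, -1)
  u_2 = (-4/5, -13/5, 7/5, 14/5)
  u_3 = (419/172, -25/172, 159/172, 17/172)

Apply the Gram-Schmidt recurrence
  u_1 = v_1
  u_i = v_i − Σ_{j<i} ((v_i · u_j) / (u_j · u_j)) · u_j.

Step by step this gives:
  u_1 = (1, -3, -3, -1)
  u_2 = (-4/5, -13/5, 7/5, 14/5)
  u_3 = (419/172, -25/172, 159/172, 17/172)

Orthogonality check:
  u_2 · u_1 = 0 (should be 0)
  u_3 · u_1 = 0 (should be 0)
  u_3 · u_2 = 0 (should be 0)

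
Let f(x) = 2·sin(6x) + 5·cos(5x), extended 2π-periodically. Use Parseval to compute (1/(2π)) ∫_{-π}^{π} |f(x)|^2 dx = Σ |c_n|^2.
Σ |c_n|^2 = 29/2

Expand |f|^2 and use orthogonality of {sin(nx), cos(mx)} on [-π, π]:
  ∫_{-π}^{π} sin(nx)^2 dx = π, ∫ cos(mx)^2 dx = π, and cross terms integrate to 0.
So ∫_{-π}^{π} f(x)^2 dx = 2^2 · π + 5^2 · π = (4 + 25)π.
Divide by 2π: (4 + 25)/2 = 29/2.
By Parseval, this equals Σ |c_n|^2.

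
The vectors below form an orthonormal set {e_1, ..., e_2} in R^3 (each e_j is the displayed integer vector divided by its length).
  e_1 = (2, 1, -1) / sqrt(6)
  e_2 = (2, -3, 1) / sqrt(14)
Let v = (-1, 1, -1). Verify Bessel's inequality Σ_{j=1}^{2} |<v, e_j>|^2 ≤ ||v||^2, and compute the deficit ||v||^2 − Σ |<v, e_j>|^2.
Σ |<v, e_j>|^2 = 18/7; ||v||^2 = 3; deficit = 3/7

Write each e_j = u_j / sqrt(<u_j, u_j>) where u_j is the displayed integer vector. Then <v, e_j> = <v, u_j> / sqrt(<u_j, u_j>), so |<v, e_j>|^2 = <v, u_j>^2 / <u_j, u_j>.
Coefficients: <v, e_1> = 0/sqrt(6), <v, e_2> = -6/sqrt(14).
Square and sum: Σ |<v, e_j>|^2 = 18/7.
Compute ||v||^2 = v·v = 3.
Deficit = 3 − 18/7 = 3/7 ≥ 0, confirming Bessel's inequality. (The deficit equals ||v − Σ <v,e_j> e_j||^2, the squared distance from v to span{e_j}.)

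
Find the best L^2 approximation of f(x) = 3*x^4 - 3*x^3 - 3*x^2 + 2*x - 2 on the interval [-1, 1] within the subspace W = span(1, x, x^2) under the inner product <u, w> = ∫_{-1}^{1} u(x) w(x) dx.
g(x) = -3*x^2/7 + x/5 - 79/35

The best approximation g ∈ W is the orthogonal projection of f onto W. Writing g = a_0 + a_1 x + a_2 x^2, the coefficients solve the normal equations G · a = b where
  G_{ij} = <φ_i, φ_j> and b_i = <f, φ_i>, with φ_0 = 1, φ_1 = x, φ_2 = x^2.
G =
  [2, 0, 2/3]
  [0, 2/3, 0]
  [2/3, 0, 2/5],
b = (-24/5, 2/15, -176/105).
Solving gives a_0 = -79/35, a_1 = 1/5, a_2 = -3/7, so
  g(x) = -3*x^2/7 + x/5 - 79/35.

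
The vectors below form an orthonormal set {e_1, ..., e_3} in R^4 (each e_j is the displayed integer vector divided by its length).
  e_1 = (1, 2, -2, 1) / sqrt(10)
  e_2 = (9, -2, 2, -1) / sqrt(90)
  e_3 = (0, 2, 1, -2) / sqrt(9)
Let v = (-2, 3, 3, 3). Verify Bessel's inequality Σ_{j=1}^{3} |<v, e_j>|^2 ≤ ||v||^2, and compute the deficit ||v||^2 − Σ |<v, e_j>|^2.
Σ |<v, e_j>|^2 = 6; ||v||^2 = 31; deficit = 25

Write each e_j = u_j / sqrt(<u_j, u_j>) where u_j is the displayed integer vector. Then <v, e_j> = <v, u_j> / sqrt(<u_j, u_j>), so |<v, e_j>|^2 = <v, u_j>^2 / <u_j, u_j>.
Coefficients: <v, e_1> = 1/sqrt(10), <v, e_2> = -21/sqrt(90), <v, e_3> = 3/sqrt(9).
Square and sum: Σ |<v, e_j>|^2 = 6.
Compute ||v||^2 = v·v = 31.
Deficit = 31 − 6 = 25 ≥ 0, confirming Bessel's inequality. (The deficit equals ||v − Σ <v,e_j> e_j||^2, the squared distance from v to span{e_j}.)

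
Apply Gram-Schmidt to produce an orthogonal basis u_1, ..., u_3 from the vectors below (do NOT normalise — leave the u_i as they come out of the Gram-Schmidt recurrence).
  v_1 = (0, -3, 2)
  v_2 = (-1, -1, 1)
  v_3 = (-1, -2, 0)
Orthogonal basis:
  u_1 = (0, -3, 2)
  u_2 = (-1, 2/13, 3/13)
  u_3 = (-5/14, -5/7, -15/14)

Apply the Gram-Schmidt recurrence
  u_1 = v_1
  u_i = v_i − Σ_{j<i} ((v_i · u_j) / (u_j · u_j)) · u_j.

Step by step this gives:
  u_1 = (0, -3, 2)
  u_2 = (-1, 2/13, 3/13)
  u_3 = (-5/14, -5/7, -15/14)

Orthogonality check:
  u_2 · u_1 = 0 (should be 0)
  u_3 · u_1 = 0 (should be 0)
  u_3 · u_2 = 0 (should be 0)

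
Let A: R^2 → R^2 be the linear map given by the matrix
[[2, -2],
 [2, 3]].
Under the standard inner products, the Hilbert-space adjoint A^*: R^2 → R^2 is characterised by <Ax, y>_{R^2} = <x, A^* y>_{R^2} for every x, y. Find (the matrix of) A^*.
A^* = A^T =
[[2, 2],
 [-2, 3]]

For real matrices with standard dot products, the defining identity <Ax, y> = <x, A^* y> gives (Ax)^T y = x^T (A^*) y, i.e. x^T A^T y = x^T (A^*) y. Since this holds for all x, y, we must have A^* = A^T. Therefore
A^* =
[[2, 2],
 [-2, 3]].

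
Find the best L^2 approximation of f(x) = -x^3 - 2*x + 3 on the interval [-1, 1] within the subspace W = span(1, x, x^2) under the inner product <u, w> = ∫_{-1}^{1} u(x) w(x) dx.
g(x) = 3 - 13*x/5

The best approximation g ∈ W is the orthogonal projection of f onto W. Writing g = a_0 + a_1 x + a_2 x^2, the coefficients solve the normal equations G · a = b where
  G_{ij} = <φ_i, φ_j> and b_i = <f, φ_i>, with φ_0 = 1, φ_1 = x, φ_2 = x^2.
G =
  [2, 0, 2/3]
  [0, 2/3, 0]
  [2/3, 0, 2/5],
b = (6, -26/15, 2).
Solving gives a_0 = 3, a_1 = -13/5, a_2 = 0, so
  g(x) = 3 - 13*x/5.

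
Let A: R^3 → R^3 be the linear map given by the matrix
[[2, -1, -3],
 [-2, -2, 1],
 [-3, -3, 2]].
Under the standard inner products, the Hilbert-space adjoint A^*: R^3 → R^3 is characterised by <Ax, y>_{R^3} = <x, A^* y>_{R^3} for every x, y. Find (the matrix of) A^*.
A^* = A^T =
[[2, -2, -3],
 [-1, -2, -3],
 [-3, 1, 2]]

For real matrices with standard dot products, the defining identity <Ax, y> = <x, A^* y> gives (Ax)^T y = x^T (A^*) y, i.e. x^T A^T y = x^T (A^*) y. Since this holds for all x, y, we must have A^* = A^T. Therefore
A^* =
[[2, -2, -3],
 [-1, -2, -3],
 [-3, 1, 2]].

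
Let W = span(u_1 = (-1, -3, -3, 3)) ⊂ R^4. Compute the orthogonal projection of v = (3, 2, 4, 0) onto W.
proj_W(v) = (3/4, 9/4, 9/4, -9/4)

Set up U = [u_1 | ... | u_1] ∈ R^(4×1). The projector onto W = col(U) is P = U (U^T U)^(-1) U^T.
Compute U^T U =
  [28],
and U^T v = (-21).
Solve U^T U · c = U^T v for the coefficients: c = (-3/4). The projection is proj_W(v) = U c.
Check: (v - proj_W(v)) · u_1 = 0  (should be 0).
Result: proj_W(v) = (3/4, 9/4, 9/4, -9/4).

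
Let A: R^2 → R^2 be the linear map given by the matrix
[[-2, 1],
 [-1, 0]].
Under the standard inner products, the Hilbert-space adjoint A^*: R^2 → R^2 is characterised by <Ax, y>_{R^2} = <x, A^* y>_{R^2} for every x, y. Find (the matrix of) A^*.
A^* = A^T =
[[-2, -1],
 [1, 0]]

For real matrices with standard dot products, the defining identity <Ax, y> = <x, A^* y> gives (Ax)^T y = x^T (A^*) y, i.e. x^T A^T y = x^T (A^*) y. Since this holds for all x, y, we must have A^* = A^T. Therefore
A^* =
[[-2, -1],
 [1, 0]].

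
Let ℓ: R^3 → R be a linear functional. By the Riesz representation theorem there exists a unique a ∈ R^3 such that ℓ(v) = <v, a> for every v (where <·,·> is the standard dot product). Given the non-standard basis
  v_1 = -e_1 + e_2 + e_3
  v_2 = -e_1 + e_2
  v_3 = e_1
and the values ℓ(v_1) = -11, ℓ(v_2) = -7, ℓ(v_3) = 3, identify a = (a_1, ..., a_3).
a = (3, -4, -4)

Write a = (a_1, ..., a_3) in the standard basis. For each basis vector v_i, ℓ(v_i) = <v_i, a> is a linear equation in the a_j's. Collect the n equations into a matrix system V a = ℓ, where row i of V is v_i (expressed in the standard basis). Since V is invertible (lower-triangular with 1s on the diagonal, up to permutation), solve by back-substitution:
  V =
[[-1, 1, 1],
 [-1, 1, 0],
 [1, 0, 0]]
  V a = (-11, -7, 3)
Solving gives a = (3, -4, -4).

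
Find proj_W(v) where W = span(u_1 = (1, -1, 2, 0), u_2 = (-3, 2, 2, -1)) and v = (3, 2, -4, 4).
proj_W(v) = (184/107, -75/107, -504/107, 109/107)

Set up U = [u_1 | ... | u_2] ∈ R^(4×2). The projector onto W = col(U) is P = U (U^T U)^(-1) U^T.
Compute U^T U =
  [6, -1]
  [-1, 18],
and U^T v = (-7, -17).
Solve U^T U · c = U^T v for the coefficients: c = (-143/107, -109/107). The projection is proj_W(v) = U c.
Check: (v - proj_W(v)) · u_1 = 0  (should be 0).
Check: (v - proj_W(v)) · u_2 = 0  (should be 0).
Result: proj_W(v) = (184/107, -75/107, -504/107, 109/107).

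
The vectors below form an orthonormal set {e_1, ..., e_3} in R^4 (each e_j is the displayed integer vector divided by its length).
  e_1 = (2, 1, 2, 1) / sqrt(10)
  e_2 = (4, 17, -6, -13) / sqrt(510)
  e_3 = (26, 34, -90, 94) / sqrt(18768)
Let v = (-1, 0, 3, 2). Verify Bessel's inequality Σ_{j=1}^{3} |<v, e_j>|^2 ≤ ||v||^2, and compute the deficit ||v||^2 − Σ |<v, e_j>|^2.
Σ |<v, e_j>|^2 = 201/23; ||v||^2 = 14; deficit = 121/23

Write each e_j = u_j / sqrt(<u_j, u_j>) where u_j is the displayed integer vector. Then <v, e_j> = <v, u_j> / sqrt(<u_j, u_j>), so |<v, e_j>|^2 = <v, u_j>^2 / <u_j, u_j>.
Coefficients: <v, e_1> = 6/sqrt(10), <v, e_2> = -48/sqrt(510), <v, e_3> = -108/sqrt(18768).
Square and sum: Σ |<v, e_j>|^2 = 201/23.
Compute ||v||^2 = v·v = 14.
Deficit = 14 − 201/23 = 121/23 ≥ 0, confirming Bessel's inequality. (The deficit equals ||v − Σ <v,e_j> e_j||^2, the squared distance from v to span{e_j}.)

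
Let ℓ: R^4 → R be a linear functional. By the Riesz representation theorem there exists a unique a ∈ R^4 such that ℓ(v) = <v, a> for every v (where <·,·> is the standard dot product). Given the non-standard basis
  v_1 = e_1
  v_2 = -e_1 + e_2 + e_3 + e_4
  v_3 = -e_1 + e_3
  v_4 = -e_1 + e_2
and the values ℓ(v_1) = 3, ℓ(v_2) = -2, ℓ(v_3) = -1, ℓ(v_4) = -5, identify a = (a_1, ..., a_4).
a = (3, -2, 2, 1)

Write a = (a_1, ..., a_4) in the standard basis. For each basis vector v_i, ℓ(v_i) = <v_i, a> is a linear equation in the a_j's. Collect the n equations into a matrix system V a = ℓ, where row i of V is v_i (expressed in the standard basis). Since V is invertible (lower-triangular with 1s on the diagonal, up to permutation), solve by back-substitution:
  V =
[[1, 0, 0, 0],
 [-1, 1, 1, 1],
 [-1, 0, 1, 0],
 [-1, 1, 0, 0]]
  V a = (3, -2, -1, -5)
Solving gives a = (3, -2, 2, 1).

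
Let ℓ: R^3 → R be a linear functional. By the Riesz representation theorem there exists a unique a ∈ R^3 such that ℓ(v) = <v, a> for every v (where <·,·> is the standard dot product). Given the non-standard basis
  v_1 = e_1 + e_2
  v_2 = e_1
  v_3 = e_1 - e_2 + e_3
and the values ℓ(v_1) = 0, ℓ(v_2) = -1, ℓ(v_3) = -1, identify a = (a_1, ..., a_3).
a = (-1, 1, 1)

Write a = (a_1, ..., a_3) in the standard basis. For each basis vector v_i, ℓ(v_i) = <v_i, a> is a linear equation in the a_j's. Collect the n equations into a matrix system V a = ℓ, where row i of V is v_i (expressed in the standard basis). Since V is invertible (lower-triangular with 1s on the diagonal, up to permutation), solve by back-substitution:
  V =
[[1, 1, 0],
 [1, 0, 0],
 [1, -1, 1]]
  V a = (0, -1, -1)
Solving gives a = (-1, 1, 1).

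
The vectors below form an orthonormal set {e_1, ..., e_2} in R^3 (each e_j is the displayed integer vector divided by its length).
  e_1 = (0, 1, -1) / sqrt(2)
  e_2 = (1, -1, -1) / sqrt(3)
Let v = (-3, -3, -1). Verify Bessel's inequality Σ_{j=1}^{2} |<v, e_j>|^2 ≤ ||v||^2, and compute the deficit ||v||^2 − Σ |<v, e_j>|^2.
Σ |<v, e_j>|^2 = 7/3; ||v||^2 = 19; deficit = 50/3

Write each e_j = u_j / sqrt(<u_j, u_j>) where u_j is the displayed integer vector. Then <v, e_j> = <v, u_j> / sqrt(<u_j, u_j>), so |<v, e_j>|^2 = <v, u_j>^2 / <u_j, u_j>.
Coefficients: <v, e_1> = -2/sqrt(2), <v, e_2> = 1/sqrt(3).
Square and sum: Σ |<v, e_j>|^2 = 7/3.
Compute ||v||^2 = v·v = 19.
Deficit = 19 − 7/3 = 50/3 ≥ 0, confirming Bessel's inequality. (The deficit equals ||v − Σ <v,e_j> e_j||^2, the squared distance from v to span{e_j}.)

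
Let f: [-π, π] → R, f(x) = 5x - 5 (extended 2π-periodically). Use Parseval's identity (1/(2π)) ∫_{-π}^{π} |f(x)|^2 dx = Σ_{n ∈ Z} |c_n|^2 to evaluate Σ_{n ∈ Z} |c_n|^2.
Σ |c_n|^2 = 25π^2/3 + 25

Expand and integrate term by term over [-π, π]:
  ∫ (5x)^2 dx = 25·(2π^3/3); ∫ 2·5·(-5)·x dx = 0 (odd integrand); ∫ (-5)^2 dx = 25·2π.
So (1/(2π)) ∫_{-π}^{π} (5x - 5)^2 dx = 25π^2/3 + 25 = 25π^2/3 + 25.
Parseval ⇒ Σ |c_n|^2 = 25π^2/3 + 25.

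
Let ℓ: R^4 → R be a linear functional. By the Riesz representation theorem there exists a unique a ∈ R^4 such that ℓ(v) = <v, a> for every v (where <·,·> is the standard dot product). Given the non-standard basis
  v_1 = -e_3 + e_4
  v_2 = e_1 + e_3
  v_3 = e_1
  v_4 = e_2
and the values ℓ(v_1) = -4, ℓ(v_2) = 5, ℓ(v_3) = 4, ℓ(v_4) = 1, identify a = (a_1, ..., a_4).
a = (4, 1, 1, -3)

Write a = (a_1, ..., a_4) in the standard basis. For each basis vector v_i, ℓ(v_i) = <v_i, a> is a linear equation in the a_j's. Collect the n equations into a matrix system V a = ℓ, where row i of V is v_i (expressed in the standard basis). Since V is invertible (lower-triangular with 1s on the diagonal, up to permutation), solve by back-substitution:
  V =
[[0, 0, -1, 1],
 [1, 0, 1, 0],
 [1, 0, 0, 0],
 [0, 1, 0, 0]]
  V a = (-4, 5, 4, 1)
Solving gives a = (4, 1, 1, -3).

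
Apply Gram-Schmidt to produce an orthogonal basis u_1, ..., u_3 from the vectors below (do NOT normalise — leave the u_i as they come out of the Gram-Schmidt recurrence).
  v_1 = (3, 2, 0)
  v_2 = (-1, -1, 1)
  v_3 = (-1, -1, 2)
Orthogonal basis:
  u_1 = (3, 2, 0)
  u_2 = (2/13, -3/13, 1)
  u_3 = (-1/7, 3/14, 1/14)

Apply the Gram-Schmidt recurrence
  u_1 = v_1
  u_i = v_i − Σ_{j<i} ((v_i · u_j) / (u_j · u_j)) · u_j.

Step by step this gives:
  u_1 = (3, 2, 0)
  u_2 = (2/13, -3/13, 1)
  u_3 = (-1/7, 3/14, 1/14)

Orthogonality check:
  u_2 · u_1 = 0 (should be 0)
  u_3 · u_1 = 0 (should be 0)
  u_3 · u_2 = 0 (should be 0)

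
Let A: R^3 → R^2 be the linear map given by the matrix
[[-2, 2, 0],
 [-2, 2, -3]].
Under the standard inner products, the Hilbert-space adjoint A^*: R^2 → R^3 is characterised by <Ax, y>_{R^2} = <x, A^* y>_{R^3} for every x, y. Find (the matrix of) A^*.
A^* = A^T =
[[-2, -2],
 [2, 2],
 [0, -3]]

For real matrices with standard dot products, the defining identity <Ax, y> = <x, A^* y> gives (Ax)^T y = x^T (A^*) y, i.e. x^T A^T y = x^T (A^*) y. Since this holds for all x, y, we must have A^* = A^T. Therefore
A^* =
[[-2, -2],
 [2, 2],
 [0, -3]].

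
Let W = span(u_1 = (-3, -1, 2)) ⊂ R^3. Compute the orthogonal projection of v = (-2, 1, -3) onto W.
proj_W(v) = (3/14, 1/14, -1/7)

Set up U = [u_1 | ... | u_1] ∈ R^(3×1). The projector onto W = col(U) is P = U (U^T U)^(-1) U^T.
Compute U^T U =
  [14],
and U^T v = (-1).
Solve U^T U · c = U^T v for the coefficients: c = (-1/14). The projection is proj_W(v) = U c.
Check: (v - proj_W(v)) · u_1 = 0  (should be 0).
Result: proj_W(v) = (3/14, 1/14, -1/7).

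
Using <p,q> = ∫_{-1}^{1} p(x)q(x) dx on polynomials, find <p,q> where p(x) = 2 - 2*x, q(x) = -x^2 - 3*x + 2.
<p,q> = 32/3

Expand the product: p(x)·q(x) = 2*x^3 + 4*x^2 - 10*x + 4.
∫_{-1}^{1} of each monomial x^k gives [2/(k+1) if k even, 0 if k odd]. Integrating term-by-term (or equivalently evaluating the antiderivative F(x) = x^4/2 + 4*x^3/3 - 5*x^2 + 4*x at the endpoints):
  F(1) − F(−1) = 5/6 − (-59/6) = 32/3.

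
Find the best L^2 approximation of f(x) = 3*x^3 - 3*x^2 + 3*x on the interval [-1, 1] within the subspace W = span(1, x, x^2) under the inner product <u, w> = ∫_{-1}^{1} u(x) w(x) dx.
g(x) = -3*x^2 + 24*x/5

The best approximation g ∈ W is the orthogonal projection of f onto W. Writing g = a_0 + a_1 x + a_2 x^2, the coefficients solve the normal equations G · a = b where
  G_{ij} = <φ_i, φ_j> and b_i = <f, φ_i>, with φ_0 = 1, φ_1 = x, φ_2 = x^2.
G =
  [2, 0, 2/3]
  [0, 2/3, 0]
  [2/3, 0, 2/5],
b = (-2, 16/5, -6/5).
Solving gives a_0 = 0, a_1 = 24/5, a_2 = -3, so
  g(x) = -3*x^2 + 24*x/5.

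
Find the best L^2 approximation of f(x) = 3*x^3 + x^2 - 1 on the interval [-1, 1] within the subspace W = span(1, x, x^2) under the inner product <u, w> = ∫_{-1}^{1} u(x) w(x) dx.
g(x) = x^2 + 9*x/5 - 1

The best approximation g ∈ W is the orthogonal projection of f onto W. Writing g = a_0 + a_1 x + a_2 x^2, the coefficients solve the normal equations G · a = b where
  G_{ij} = <φ_i, φ_j> and b_i = <f, φ_i>, with φ_0 = 1, φ_1 = x, φ_2 = x^2.
G =
  [2, 0, 2/3]
  [0, 2/3, 0]
  [2/3, 0, 2/5],
b = (-4/3, 6/5, -4/15).
Solving gives a_0 = -1, a_1 = 9/5, a_2 = 1, so
  g(x) = x^2 + 9*x/5 - 1.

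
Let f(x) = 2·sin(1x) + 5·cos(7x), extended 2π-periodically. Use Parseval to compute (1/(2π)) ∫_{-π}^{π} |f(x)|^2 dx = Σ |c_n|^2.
Σ |c_n|^2 = 29/2

Expand |f|^2 and use orthogonality of {sin(nx), cos(mx)} on [-π, π]:
  ∫_{-π}^{π} sin(nx)^2 dx = π, ∫ cos(mx)^2 dx = π, and cross terms integrate to 0.
So ∫_{-π}^{π} f(x)^2 dx = 2^2 · π + 5^2 · π = (4 + 25)π.
Divide by 2π: (4 + 25)/2 = 29/2.
By Parseval, this equals Σ |c_n|^2.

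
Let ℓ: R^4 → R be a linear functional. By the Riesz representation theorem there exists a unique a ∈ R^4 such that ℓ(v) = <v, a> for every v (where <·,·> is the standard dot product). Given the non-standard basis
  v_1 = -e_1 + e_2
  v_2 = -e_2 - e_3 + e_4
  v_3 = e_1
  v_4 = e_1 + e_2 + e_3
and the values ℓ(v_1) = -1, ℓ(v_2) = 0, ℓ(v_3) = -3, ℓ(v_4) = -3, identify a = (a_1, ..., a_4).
a = (-3, -4, 4, 0)

Write a = (a_1, ..., a_4) in the standard basis. For each basis vector v_i, ℓ(v_i) = <v_i, a> is a linear equation in the a_j's. Collect the n equations into a matrix system V a = ℓ, where row i of V is v_i (expressed in the standard basis). Since V is invertible (lower-triangular with 1s on the diagonal, up to permutation), solve by back-substitution:
  V =
[[-1, 1, 0, 0],
 [0, -1, -1, 1],
 [1, 0, 0, 0],
 [1, 1, 1, 0]]
  V a = (-1, 0, -3, -3)
Solving gives a = (-3, -4, 4, 0).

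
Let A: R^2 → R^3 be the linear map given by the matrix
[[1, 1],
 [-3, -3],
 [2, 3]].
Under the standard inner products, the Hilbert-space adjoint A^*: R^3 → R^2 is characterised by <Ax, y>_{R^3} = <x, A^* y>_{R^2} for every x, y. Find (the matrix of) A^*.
A^* = A^T =
[[1, -3, 2],
 [1, -3, 3]]

For real matrices with standard dot products, the defining identity <Ax, y> = <x, A^* y> gives (Ax)^T y = x^T (A^*) y, i.e. x^T A^T y = x^T (A^*) y. Since this holds for all x, y, we must have A^* = A^T. Therefore
A^* =
[[1, -3, 2],
 [1, -3, 3]].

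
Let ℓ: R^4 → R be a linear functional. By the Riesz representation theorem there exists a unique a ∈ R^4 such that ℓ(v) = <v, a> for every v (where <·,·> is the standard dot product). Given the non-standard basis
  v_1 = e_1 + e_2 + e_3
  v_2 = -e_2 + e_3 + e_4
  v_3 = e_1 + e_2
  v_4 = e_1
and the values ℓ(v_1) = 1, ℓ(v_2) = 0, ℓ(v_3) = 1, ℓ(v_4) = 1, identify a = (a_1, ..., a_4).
a = (1, 0, 0, 0)

Write a = (a_1, ..., a_4) in the standard basis. For each basis vector v_i, ℓ(v_i) = <v_i, a> is a linear equation in the a_j's. Collect the n equations into a matrix system V a = ℓ, where row i of V is v_i (expressed in the standard basis). Since V is invertible (lower-triangular with 1s on the diagonal, up to permutation), solve by back-substitution:
  V =
[[1, 1, 1, 0],
 [0, -1, 1, 1],
 [1, 1, 0, 0],
 [1, 0, 0, 0]]
  V a = (1, 0, 1, 1)
Solving gives a = (1, 0, 0, 0).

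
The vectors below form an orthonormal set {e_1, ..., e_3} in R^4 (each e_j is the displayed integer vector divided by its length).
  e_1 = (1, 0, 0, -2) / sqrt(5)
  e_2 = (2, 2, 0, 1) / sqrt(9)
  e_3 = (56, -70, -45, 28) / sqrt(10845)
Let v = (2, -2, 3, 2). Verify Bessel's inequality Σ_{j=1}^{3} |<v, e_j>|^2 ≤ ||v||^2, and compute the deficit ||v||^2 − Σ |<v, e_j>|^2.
Σ |<v, e_j>|^2 = 965/241; ||v||^2 = 21; deficit = 4096/241

Write each e_j = u_j / sqrt(<u_j, u_j>) where u_j is the displayed integer vector. Then <v, e_j> = <v, u_j> / sqrt(<u_j, u_j>), so |<v, e_j>|^2 = <v, u_j>^2 / <u_j, u_j>.
Coefficients: <v, e_1> = -2/sqrt(5), <v, e_2> = 2/sqrt(9), <v, e_3> = 173/sqrt(10845).
Square and sum: Σ |<v, e_j>|^2 = 965/241.
Compute ||v||^2 = v·v = 21.
Deficit = 21 − 965/241 = 4096/241 ≥ 0, confirming Bessel's inequality. (The deficit equals ||v − Σ <v,e_j> e_j||^2, the squared distance from v to span{e_j}.)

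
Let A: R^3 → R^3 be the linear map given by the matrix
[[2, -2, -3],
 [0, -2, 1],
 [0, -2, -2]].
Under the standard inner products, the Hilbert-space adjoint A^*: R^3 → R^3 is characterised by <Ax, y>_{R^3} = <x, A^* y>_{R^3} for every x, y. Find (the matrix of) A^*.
A^* = A^T =
[[2, 0, 0],
 [-2, -2, -2],
 [-3, 1, -2]]

For real matrices with standard dot products, the defining identity <Ax, y> = <x, A^* y> gives (Ax)^T y = x^T (A^*) y, i.e. x^T A^T y = x^T (A^*) y. Since this holds for all x, y, we must have A^* = A^T. Therefore
A^* =
[[2, 0, 0],
 [-2, -2, -2],
 [-3, 1, -2]].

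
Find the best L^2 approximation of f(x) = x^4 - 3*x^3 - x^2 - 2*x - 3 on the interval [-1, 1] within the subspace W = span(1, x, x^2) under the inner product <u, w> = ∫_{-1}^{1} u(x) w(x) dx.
g(x) = -x^2/7 - 19*x/5 - 108/35

The best approximation g ∈ W is the orthogonal projection of f onto W. Writing g = a_0 + a_1 x + a_2 x^2, the coefficients solve the normal equations G · a = b where
  G_{ij} = <φ_i, φ_j> and b_i = <f, φ_i>, with φ_0 = 1, φ_1 = x, φ_2 = x^2.
G =
  [2, 0, 2/3]
  [0, 2/3, 0]
  [2/3, 0, 2/5],
b = (-94/15, -38/15, -74/35).
Solving gives a_0 = -108/35, a_1 = -19/5, a_2 = -1/7, so
  g(x) = -x^2/7 - 19*x/5 - 108/35.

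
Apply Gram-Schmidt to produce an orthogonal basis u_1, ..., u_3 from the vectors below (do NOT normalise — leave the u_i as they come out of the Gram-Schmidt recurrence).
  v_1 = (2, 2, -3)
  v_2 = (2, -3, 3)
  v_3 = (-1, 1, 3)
Orthogonal basis:
  u_1 = (2, 2, -3)
  u_2 = (56/17, -29/17, 18/17)
  u_3 = (117/253, 468/253, 390/253)

Apply the Gram-Schmidt recurrence
  u_1 = v_1
  u_i = v_i − Σ_{j<i} ((v_i · u_j) / (u_j · u_j)) · u_j.

Step by step this gives:
  u_1 = (2, 2, -3)
  u_2 = (56/17, -29/17, 18/17)
  u_3 = (117/253, 468/253, 390/253)

Orthogonality check:
  u_2 · u_1 = 0 (should be 0)
  u_3 · u_1 = 0 (should be 0)
  u_3 · u_2 = 0 (should be 0)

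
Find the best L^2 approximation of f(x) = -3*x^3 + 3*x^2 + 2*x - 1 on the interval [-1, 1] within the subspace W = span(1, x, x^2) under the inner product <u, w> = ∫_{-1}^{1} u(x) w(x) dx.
g(x) = 3*x^2 + x/5 - 1

The best approximation g ∈ W is the orthogonal projection of f onto W. Writing g = a_0 + a_1 x + a_2 x^2, the coefficients solve the normal equations G · a = b where
  G_{ij} = <φ_i, φ_j> and b_i = <f, φ_i>, with φ_0 = 1, φ_1 = x, φ_2 = x^2.
G =
  [2, 0, 2/3]
  [0, 2/3, 0]
  [2/3, 0, 2/5],
b = (0, 2/15, 8/15).
Solving gives a_0 = -1, a_1 = 1/5, a_2 = 3, so
  g(x) = 3*x^2 + x/5 - 1.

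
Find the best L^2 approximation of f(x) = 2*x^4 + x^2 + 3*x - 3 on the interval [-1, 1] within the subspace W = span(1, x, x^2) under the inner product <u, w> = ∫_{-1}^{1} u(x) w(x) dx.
g(x) = 19*x^2/7 + 3*x - 111/35

The best approximation g ∈ W is the orthogonal projection of f onto W. Writing g = a_0 + a_1 x + a_2 x^2, the coefficients solve the normal equations G · a = b where
  G_{ij} = <φ_i, φ_j> and b_i = <f, φ_i>, with φ_0 = 1, φ_1 = x, φ_2 = x^2.
G =
  [2, 0, 2/3]
  [0, 2/3, 0]
  [2/3, 0, 2/5],
b = (-68/15, 2, -36/35).
Solving gives a_0 = -111/35, a_1 = 3, a_2 = 19/7, so
  g(x) = 19*x^2/7 + 3*x - 111/35.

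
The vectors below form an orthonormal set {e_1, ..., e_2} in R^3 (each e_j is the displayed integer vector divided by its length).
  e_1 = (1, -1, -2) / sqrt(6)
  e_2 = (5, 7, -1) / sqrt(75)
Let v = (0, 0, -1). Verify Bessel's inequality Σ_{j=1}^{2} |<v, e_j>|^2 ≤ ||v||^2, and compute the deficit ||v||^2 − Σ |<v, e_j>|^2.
Σ |<v, e_j>|^2 = 17/25; ||v||^2 = 1; deficit = 8/25

Write each e_j = u_j / sqrt(<u_j, u_j>) where u_j is the displayed integer vector. Then <v, e_j> = <v, u_j> / sqrt(<u_j, u_j>), so |<v, e_j>|^2 = <v, u_j>^2 / <u_j, u_j>.
Coefficients: <v, e_1> = 2/sqrt(6), <v, e_2> = 1/sqrt(75).
Square and sum: Σ |<v, e_j>|^2 = 17/25.
Compute ||v||^2 = v·v = 1.
Deficit = 1 − 17/25 = 8/25 ≥ 0, confirming Bessel's inequality. (The deficit equals ||v − Σ <v,e_j> e_j||^2, the squared distance from v to span{e_j}.)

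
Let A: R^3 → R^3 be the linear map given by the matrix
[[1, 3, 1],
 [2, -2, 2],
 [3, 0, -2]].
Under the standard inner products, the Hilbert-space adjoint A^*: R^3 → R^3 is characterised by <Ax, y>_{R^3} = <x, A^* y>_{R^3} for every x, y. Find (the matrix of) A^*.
A^* = A^T =
[[1, 2, 3],
 [3, -2, 0],
 [1, 2, -2]]

For real matrices with standard dot products, the defining identity <Ax, y> = <x, A^* y> gives (Ax)^T y = x^T (A^*) y, i.e. x^T A^T y = x^T (A^*) y. Since this holds for all x, y, we must have A^* = A^T. Therefore
A^* =
[[1, 2, 3],
 [3, -2, 0],
 [1, 2, -2]].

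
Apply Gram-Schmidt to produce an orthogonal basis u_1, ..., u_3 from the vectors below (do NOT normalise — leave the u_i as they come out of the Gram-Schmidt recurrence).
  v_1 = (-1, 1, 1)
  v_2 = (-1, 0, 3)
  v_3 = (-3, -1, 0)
Orthogonal basis:
  u_1 = (-1, 1, 1)
  u_2 = (1/3, -4/3, 5/3)
  u_3 = (-33/14, -11/7, -11/14)

Apply the Gram-Schmidt recurrence
  u_1 = v_1
  u_i = v_i − Σ_{j<i} ((v_i · u_j) / (u_j · u_j)) · u_j.

Step by step this gives:
  u_1 = (-1, 1, 1)
  u_2 = (1/3, -4/3, 5/3)
  u_3 = (-33/14, -11/7, -11/14)

Orthogonality check:
  u_2 · u_1 = 0 (should be 0)
  u_3 · u_1 = 0 (should be 0)
  u_3 · u_2 = 0 (should be 0)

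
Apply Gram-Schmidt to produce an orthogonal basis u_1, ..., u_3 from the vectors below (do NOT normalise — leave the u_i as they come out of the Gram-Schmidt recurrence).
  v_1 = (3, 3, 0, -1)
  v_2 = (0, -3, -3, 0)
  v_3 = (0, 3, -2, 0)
Orthogonal basis:
  u_1 = (3, 3, 0, -1)
  u_2 = (27/19, -30/19, -3, -9/19)
  u_3 = (-45/29, 50/29, -50/29, 15/29)

Apply the Gram-Schmidt recurrence
  u_1 = v_1
  u_i = v_i − Σ_{j<i} ((v_i · u_j) / (u_j · u_j)) · u_j.

Step by step this gives:
  u_1 = (3, 3, 0, -1)
  u_2 = (27/19, -30/19, -3, -9/19)
  u_3 = (-45/29, 50/29, -50/29, 15/29)

Orthogonality check:
  u_2 · u_1 = 0 (should be 0)
  u_3 · u_1 = 0 (should be 0)
  u_3 · u_2 = 0 (should be 0)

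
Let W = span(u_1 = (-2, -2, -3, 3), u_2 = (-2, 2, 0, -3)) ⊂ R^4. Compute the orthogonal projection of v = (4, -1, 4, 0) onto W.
proj_W(v) = (1636/361, -52/361, 1188/361, 78/361)

Set up U = [u_1 | ... | u_2] ∈ R^(4×2). The projector onto W = col(U) is P = U (U^T U)^(-1) U^T.
Compute U^T U =
  [26, -9]
  [-9, 17],
and U^T v = (-18, -10).
Solve U^T U · c = U^T v for the coefficients: c = (-396/361, -422/361). The projection is proj_W(v) = U c.
Check: (v - proj_W(v)) · u_1 = 0  (should be 0).
Check: (v - proj_W(v)) · u_2 = 0  (should be 0).
Result: proj_W(v) = (1636/361, -52/361, 1188/361, 78/361).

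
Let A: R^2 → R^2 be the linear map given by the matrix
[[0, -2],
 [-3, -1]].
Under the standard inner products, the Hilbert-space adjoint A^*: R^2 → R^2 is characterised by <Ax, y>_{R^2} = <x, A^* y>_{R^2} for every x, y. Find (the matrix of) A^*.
A^* = A^T =
[[0, -3],
 [-2, -1]]

For real matrices with standard dot products, the defining identity <Ax, y> = <x, A^* y> gives (Ax)^T y = x^T (A^*) y, i.e. x^T A^T y = x^T (A^*) y. Since this holds for all x, y, we must have A^* = A^T. Therefore
A^* =
[[0, -3],
 [-2, -1]].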